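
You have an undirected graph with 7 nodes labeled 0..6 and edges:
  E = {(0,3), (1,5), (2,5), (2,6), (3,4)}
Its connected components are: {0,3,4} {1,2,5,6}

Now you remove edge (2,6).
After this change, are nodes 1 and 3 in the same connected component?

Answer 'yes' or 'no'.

Answer: no

Derivation:
Initial components: {0,3,4} {1,2,5,6}
Removing edge (2,6): it was a bridge — component count 2 -> 3.
New components: {0,3,4} {1,2,5} {6}
Are 1 and 3 in the same component? no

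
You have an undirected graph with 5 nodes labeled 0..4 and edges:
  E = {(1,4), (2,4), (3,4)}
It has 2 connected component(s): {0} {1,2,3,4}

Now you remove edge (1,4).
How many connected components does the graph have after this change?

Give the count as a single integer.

Answer: 3

Derivation:
Initial component count: 2
Remove (1,4): it was a bridge. Count increases: 2 -> 3.
  After removal, components: {0} {1} {2,3,4}
New component count: 3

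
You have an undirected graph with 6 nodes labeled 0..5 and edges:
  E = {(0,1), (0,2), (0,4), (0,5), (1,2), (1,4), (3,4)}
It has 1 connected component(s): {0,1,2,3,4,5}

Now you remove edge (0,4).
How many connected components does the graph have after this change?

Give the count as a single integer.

Answer: 1

Derivation:
Initial component count: 1
Remove (0,4): not a bridge. Count unchanged: 1.
  After removal, components: {0,1,2,3,4,5}
New component count: 1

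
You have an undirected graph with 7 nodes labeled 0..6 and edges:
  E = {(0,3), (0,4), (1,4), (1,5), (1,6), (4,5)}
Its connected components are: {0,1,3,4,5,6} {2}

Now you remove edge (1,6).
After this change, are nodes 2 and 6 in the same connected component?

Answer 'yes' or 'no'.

Initial components: {0,1,3,4,5,6} {2}
Removing edge (1,6): it was a bridge — component count 2 -> 3.
New components: {0,1,3,4,5} {2} {6}
Are 2 and 6 in the same component? no

Answer: no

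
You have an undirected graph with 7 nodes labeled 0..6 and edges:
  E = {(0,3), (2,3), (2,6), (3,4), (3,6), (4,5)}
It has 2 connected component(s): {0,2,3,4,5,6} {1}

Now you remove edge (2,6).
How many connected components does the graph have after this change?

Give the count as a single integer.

Answer: 2

Derivation:
Initial component count: 2
Remove (2,6): not a bridge. Count unchanged: 2.
  After removal, components: {0,2,3,4,5,6} {1}
New component count: 2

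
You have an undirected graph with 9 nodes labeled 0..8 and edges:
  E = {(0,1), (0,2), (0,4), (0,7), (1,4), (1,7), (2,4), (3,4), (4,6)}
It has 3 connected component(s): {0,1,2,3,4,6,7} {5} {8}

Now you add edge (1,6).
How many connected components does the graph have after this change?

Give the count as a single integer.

Initial component count: 3
Add (1,6): endpoints already in same component. Count unchanged: 3.
New component count: 3

Answer: 3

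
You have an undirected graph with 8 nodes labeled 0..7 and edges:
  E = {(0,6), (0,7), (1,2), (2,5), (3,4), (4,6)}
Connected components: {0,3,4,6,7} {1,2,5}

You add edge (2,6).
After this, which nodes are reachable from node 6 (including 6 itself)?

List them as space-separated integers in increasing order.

Before: nodes reachable from 6: {0,3,4,6,7}
Adding (2,6): merges 6's component with another. Reachability grows.
After: nodes reachable from 6: {0,1,2,3,4,5,6,7}

Answer: 0 1 2 3 4 5 6 7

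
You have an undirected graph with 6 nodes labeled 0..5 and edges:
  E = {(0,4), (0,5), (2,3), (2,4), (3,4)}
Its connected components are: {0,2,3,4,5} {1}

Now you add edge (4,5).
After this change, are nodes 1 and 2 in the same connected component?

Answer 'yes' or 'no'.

Initial components: {0,2,3,4,5} {1}
Adding edge (4,5): both already in same component {0,2,3,4,5}. No change.
New components: {0,2,3,4,5} {1}
Are 1 and 2 in the same component? no

Answer: no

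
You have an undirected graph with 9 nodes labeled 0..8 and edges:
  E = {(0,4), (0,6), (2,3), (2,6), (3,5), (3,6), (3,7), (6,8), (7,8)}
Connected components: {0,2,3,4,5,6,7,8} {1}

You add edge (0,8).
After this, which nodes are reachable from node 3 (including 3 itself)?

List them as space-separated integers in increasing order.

Answer: 0 2 3 4 5 6 7 8

Derivation:
Before: nodes reachable from 3: {0,2,3,4,5,6,7,8}
Adding (0,8): both endpoints already in same component. Reachability from 3 unchanged.
After: nodes reachable from 3: {0,2,3,4,5,6,7,8}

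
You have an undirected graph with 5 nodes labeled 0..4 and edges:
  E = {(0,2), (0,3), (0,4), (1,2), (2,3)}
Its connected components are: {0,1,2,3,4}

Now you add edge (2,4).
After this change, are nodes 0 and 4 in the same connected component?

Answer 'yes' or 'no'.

Answer: yes

Derivation:
Initial components: {0,1,2,3,4}
Adding edge (2,4): both already in same component {0,1,2,3,4}. No change.
New components: {0,1,2,3,4}
Are 0 and 4 in the same component? yes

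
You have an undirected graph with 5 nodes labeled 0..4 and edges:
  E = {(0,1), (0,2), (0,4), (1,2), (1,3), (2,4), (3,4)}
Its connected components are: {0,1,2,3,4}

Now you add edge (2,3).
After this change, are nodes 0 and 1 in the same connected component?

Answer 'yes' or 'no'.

Initial components: {0,1,2,3,4}
Adding edge (2,3): both already in same component {0,1,2,3,4}. No change.
New components: {0,1,2,3,4}
Are 0 and 1 in the same component? yes

Answer: yes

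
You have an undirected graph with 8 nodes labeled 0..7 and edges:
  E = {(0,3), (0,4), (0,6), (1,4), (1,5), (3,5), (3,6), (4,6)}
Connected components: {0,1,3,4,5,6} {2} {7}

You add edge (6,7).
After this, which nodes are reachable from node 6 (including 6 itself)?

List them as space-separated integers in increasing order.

Before: nodes reachable from 6: {0,1,3,4,5,6}
Adding (6,7): merges 6's component with another. Reachability grows.
After: nodes reachable from 6: {0,1,3,4,5,6,7}

Answer: 0 1 3 4 5 6 7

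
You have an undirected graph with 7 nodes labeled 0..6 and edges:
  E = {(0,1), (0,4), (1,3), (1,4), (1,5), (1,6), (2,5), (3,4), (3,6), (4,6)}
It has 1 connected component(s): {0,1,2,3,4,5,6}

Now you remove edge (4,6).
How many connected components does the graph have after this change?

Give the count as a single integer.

Answer: 1

Derivation:
Initial component count: 1
Remove (4,6): not a bridge. Count unchanged: 1.
  After removal, components: {0,1,2,3,4,5,6}
New component count: 1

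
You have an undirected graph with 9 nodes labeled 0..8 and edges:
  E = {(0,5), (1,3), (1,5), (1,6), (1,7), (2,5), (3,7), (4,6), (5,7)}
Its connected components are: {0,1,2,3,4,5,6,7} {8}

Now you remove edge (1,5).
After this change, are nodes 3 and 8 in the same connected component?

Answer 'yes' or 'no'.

Answer: no

Derivation:
Initial components: {0,1,2,3,4,5,6,7} {8}
Removing edge (1,5): not a bridge — component count unchanged at 2.
New components: {0,1,2,3,4,5,6,7} {8}
Are 3 and 8 in the same component? no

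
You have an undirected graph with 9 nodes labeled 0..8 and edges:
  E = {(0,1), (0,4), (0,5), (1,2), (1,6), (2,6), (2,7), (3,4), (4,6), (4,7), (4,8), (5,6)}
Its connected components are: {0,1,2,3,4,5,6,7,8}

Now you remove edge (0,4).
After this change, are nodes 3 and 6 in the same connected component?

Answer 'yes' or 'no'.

Initial components: {0,1,2,3,4,5,6,7,8}
Removing edge (0,4): not a bridge — component count unchanged at 1.
New components: {0,1,2,3,4,5,6,7,8}
Are 3 and 6 in the same component? yes

Answer: yes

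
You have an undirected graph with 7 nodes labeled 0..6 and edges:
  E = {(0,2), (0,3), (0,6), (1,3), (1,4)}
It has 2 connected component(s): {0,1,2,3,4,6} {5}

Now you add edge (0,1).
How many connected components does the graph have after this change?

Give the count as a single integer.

Answer: 2

Derivation:
Initial component count: 2
Add (0,1): endpoints already in same component. Count unchanged: 2.
New component count: 2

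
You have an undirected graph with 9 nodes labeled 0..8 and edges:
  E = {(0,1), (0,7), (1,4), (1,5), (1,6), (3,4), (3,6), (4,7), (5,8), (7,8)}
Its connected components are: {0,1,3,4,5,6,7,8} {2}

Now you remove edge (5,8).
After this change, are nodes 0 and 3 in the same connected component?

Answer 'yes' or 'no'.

Initial components: {0,1,3,4,5,6,7,8} {2}
Removing edge (5,8): not a bridge — component count unchanged at 2.
New components: {0,1,3,4,5,6,7,8} {2}
Are 0 and 3 in the same component? yes

Answer: yes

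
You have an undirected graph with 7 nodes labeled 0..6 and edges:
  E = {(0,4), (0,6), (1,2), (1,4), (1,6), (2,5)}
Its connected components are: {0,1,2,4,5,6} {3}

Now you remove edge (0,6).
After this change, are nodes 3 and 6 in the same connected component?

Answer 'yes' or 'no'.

Initial components: {0,1,2,4,5,6} {3}
Removing edge (0,6): not a bridge — component count unchanged at 2.
New components: {0,1,2,4,5,6} {3}
Are 3 and 6 in the same component? no

Answer: no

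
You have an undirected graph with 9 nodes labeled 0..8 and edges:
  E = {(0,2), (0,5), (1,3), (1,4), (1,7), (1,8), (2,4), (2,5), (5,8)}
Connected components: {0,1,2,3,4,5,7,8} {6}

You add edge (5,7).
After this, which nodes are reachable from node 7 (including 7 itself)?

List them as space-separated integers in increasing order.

Before: nodes reachable from 7: {0,1,2,3,4,5,7,8}
Adding (5,7): both endpoints already in same component. Reachability from 7 unchanged.
After: nodes reachable from 7: {0,1,2,3,4,5,7,8}

Answer: 0 1 2 3 4 5 7 8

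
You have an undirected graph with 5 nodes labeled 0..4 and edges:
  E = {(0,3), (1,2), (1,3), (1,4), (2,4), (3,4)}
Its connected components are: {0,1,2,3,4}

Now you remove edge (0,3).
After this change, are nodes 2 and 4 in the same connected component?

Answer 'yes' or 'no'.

Answer: yes

Derivation:
Initial components: {0,1,2,3,4}
Removing edge (0,3): it was a bridge — component count 1 -> 2.
New components: {0} {1,2,3,4}
Are 2 and 4 in the same component? yes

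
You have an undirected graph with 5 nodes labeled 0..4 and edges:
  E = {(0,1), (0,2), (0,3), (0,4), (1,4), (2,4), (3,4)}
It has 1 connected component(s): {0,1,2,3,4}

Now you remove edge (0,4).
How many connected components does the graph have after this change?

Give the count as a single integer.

Initial component count: 1
Remove (0,4): not a bridge. Count unchanged: 1.
  After removal, components: {0,1,2,3,4}
New component count: 1

Answer: 1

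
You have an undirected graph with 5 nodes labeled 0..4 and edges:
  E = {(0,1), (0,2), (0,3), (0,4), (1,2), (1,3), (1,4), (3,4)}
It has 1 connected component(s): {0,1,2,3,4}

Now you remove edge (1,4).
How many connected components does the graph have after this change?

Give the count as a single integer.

Initial component count: 1
Remove (1,4): not a bridge. Count unchanged: 1.
  After removal, components: {0,1,2,3,4}
New component count: 1

Answer: 1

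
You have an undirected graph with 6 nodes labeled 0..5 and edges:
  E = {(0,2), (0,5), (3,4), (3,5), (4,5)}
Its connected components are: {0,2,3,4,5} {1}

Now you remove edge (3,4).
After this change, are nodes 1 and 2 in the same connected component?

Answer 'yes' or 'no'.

Answer: no

Derivation:
Initial components: {0,2,3,4,5} {1}
Removing edge (3,4): not a bridge — component count unchanged at 2.
New components: {0,2,3,4,5} {1}
Are 1 and 2 in the same component? no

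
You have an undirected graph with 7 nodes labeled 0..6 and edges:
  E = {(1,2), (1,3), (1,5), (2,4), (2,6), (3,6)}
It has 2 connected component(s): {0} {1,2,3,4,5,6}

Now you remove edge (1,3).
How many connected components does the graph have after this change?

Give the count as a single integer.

Answer: 2

Derivation:
Initial component count: 2
Remove (1,3): not a bridge. Count unchanged: 2.
  After removal, components: {0} {1,2,3,4,5,6}
New component count: 2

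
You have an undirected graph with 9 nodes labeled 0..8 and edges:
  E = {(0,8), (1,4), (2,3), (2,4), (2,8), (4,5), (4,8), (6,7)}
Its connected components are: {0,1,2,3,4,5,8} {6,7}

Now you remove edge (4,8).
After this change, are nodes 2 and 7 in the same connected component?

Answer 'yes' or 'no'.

Initial components: {0,1,2,3,4,5,8} {6,7}
Removing edge (4,8): not a bridge — component count unchanged at 2.
New components: {0,1,2,3,4,5,8} {6,7}
Are 2 and 7 in the same component? no

Answer: no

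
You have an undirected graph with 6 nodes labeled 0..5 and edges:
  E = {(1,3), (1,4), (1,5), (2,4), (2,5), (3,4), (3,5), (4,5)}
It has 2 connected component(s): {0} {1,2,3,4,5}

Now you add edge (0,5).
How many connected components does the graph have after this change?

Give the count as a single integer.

Answer: 1

Derivation:
Initial component count: 2
Add (0,5): merges two components. Count decreases: 2 -> 1.
New component count: 1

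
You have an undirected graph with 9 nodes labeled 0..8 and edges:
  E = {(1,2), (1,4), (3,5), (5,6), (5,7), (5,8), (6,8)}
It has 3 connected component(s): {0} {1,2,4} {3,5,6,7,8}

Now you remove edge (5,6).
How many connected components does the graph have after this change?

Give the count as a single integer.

Initial component count: 3
Remove (5,6): not a bridge. Count unchanged: 3.
  After removal, components: {0} {1,2,4} {3,5,6,7,8}
New component count: 3

Answer: 3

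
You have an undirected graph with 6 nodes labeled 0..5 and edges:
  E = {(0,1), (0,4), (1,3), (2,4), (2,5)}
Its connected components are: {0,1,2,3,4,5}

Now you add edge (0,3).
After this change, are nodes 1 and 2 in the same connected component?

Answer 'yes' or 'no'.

Initial components: {0,1,2,3,4,5}
Adding edge (0,3): both already in same component {0,1,2,3,4,5}. No change.
New components: {0,1,2,3,4,5}
Are 1 and 2 in the same component? yes

Answer: yes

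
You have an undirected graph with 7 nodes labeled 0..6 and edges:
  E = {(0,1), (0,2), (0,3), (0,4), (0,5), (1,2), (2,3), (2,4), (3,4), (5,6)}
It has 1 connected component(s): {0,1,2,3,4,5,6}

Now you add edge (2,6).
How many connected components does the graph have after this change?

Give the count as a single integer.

Initial component count: 1
Add (2,6): endpoints already in same component. Count unchanged: 1.
New component count: 1

Answer: 1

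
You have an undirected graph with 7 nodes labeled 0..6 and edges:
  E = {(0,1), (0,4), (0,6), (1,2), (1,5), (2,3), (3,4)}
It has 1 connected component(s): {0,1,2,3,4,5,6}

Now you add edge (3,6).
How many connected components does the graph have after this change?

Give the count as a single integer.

Initial component count: 1
Add (3,6): endpoints already in same component. Count unchanged: 1.
New component count: 1

Answer: 1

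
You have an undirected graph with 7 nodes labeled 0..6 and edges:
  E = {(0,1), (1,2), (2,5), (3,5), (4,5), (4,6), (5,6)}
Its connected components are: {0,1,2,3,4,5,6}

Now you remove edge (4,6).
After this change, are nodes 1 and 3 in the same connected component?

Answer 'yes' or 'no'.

Initial components: {0,1,2,3,4,5,6}
Removing edge (4,6): not a bridge — component count unchanged at 1.
New components: {0,1,2,3,4,5,6}
Are 1 and 3 in the same component? yes

Answer: yes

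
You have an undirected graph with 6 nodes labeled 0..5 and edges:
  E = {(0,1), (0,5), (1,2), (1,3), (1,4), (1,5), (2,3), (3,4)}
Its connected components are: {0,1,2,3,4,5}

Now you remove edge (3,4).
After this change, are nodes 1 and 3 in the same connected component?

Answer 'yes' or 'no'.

Initial components: {0,1,2,3,4,5}
Removing edge (3,4): not a bridge — component count unchanged at 1.
New components: {0,1,2,3,4,5}
Are 1 and 3 in the same component? yes

Answer: yes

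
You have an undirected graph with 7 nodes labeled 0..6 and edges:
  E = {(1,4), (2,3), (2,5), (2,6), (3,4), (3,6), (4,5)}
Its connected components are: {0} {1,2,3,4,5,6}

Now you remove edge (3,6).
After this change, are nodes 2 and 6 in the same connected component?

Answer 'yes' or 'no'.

Initial components: {0} {1,2,3,4,5,6}
Removing edge (3,6): not a bridge — component count unchanged at 2.
New components: {0} {1,2,3,4,5,6}
Are 2 and 6 in the same component? yes

Answer: yes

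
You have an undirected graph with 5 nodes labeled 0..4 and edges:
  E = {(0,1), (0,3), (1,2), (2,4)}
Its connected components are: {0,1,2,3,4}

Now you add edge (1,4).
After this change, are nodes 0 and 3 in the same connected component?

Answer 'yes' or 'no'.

Answer: yes

Derivation:
Initial components: {0,1,2,3,4}
Adding edge (1,4): both already in same component {0,1,2,3,4}. No change.
New components: {0,1,2,3,4}
Are 0 and 3 in the same component? yes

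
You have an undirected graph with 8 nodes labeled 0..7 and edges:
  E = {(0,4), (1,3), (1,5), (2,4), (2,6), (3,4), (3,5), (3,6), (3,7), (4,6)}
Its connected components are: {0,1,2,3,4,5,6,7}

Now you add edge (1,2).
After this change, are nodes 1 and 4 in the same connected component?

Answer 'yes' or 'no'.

Answer: yes

Derivation:
Initial components: {0,1,2,3,4,5,6,7}
Adding edge (1,2): both already in same component {0,1,2,3,4,5,6,7}. No change.
New components: {0,1,2,3,4,5,6,7}
Are 1 and 4 in the same component? yes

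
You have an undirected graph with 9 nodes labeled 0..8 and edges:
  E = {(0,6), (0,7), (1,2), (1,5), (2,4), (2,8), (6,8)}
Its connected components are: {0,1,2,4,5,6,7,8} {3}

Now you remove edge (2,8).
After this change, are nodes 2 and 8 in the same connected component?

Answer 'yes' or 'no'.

Answer: no

Derivation:
Initial components: {0,1,2,4,5,6,7,8} {3}
Removing edge (2,8): it was a bridge — component count 2 -> 3.
New components: {0,6,7,8} {1,2,4,5} {3}
Are 2 and 8 in the same component? no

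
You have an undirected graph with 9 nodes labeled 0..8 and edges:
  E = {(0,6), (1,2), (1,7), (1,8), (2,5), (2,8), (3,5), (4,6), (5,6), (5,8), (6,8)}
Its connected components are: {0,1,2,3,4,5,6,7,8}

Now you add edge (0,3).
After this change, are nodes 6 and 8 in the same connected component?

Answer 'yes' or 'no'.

Answer: yes

Derivation:
Initial components: {0,1,2,3,4,5,6,7,8}
Adding edge (0,3): both already in same component {0,1,2,3,4,5,6,7,8}. No change.
New components: {0,1,2,3,4,5,6,7,8}
Are 6 and 8 in the same component? yes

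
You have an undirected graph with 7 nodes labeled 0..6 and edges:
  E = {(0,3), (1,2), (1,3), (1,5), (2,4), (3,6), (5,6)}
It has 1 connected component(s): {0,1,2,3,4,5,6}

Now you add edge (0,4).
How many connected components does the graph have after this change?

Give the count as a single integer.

Answer: 1

Derivation:
Initial component count: 1
Add (0,4): endpoints already in same component. Count unchanged: 1.
New component count: 1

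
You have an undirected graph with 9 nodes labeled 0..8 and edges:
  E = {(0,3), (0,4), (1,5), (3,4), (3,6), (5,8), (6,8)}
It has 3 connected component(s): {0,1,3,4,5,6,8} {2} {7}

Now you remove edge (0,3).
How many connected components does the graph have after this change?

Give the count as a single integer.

Answer: 3

Derivation:
Initial component count: 3
Remove (0,3): not a bridge. Count unchanged: 3.
  After removal, components: {0,1,3,4,5,6,8} {2} {7}
New component count: 3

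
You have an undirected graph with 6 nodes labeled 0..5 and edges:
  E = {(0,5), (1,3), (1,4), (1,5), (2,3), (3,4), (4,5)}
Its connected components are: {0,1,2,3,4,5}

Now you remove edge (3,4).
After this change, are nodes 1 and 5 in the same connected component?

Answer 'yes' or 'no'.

Initial components: {0,1,2,3,4,5}
Removing edge (3,4): not a bridge — component count unchanged at 1.
New components: {0,1,2,3,4,5}
Are 1 and 5 in the same component? yes

Answer: yes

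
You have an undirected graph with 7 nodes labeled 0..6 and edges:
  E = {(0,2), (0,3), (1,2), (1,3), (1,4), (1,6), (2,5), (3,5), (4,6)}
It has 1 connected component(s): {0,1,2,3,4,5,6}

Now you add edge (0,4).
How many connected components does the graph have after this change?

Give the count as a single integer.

Initial component count: 1
Add (0,4): endpoints already in same component. Count unchanged: 1.
New component count: 1

Answer: 1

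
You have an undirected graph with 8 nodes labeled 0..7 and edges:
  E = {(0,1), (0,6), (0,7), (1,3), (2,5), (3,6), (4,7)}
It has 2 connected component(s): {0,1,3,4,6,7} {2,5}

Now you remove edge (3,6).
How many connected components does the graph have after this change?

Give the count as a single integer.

Initial component count: 2
Remove (3,6): not a bridge. Count unchanged: 2.
  After removal, components: {0,1,3,4,6,7} {2,5}
New component count: 2

Answer: 2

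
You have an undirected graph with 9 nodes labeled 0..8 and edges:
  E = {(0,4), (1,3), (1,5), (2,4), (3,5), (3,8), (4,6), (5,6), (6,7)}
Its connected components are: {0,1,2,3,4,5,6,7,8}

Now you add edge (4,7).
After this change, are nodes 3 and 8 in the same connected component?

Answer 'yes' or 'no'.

Answer: yes

Derivation:
Initial components: {0,1,2,3,4,5,6,7,8}
Adding edge (4,7): both already in same component {0,1,2,3,4,5,6,7,8}. No change.
New components: {0,1,2,3,4,5,6,7,8}
Are 3 and 8 in the same component? yes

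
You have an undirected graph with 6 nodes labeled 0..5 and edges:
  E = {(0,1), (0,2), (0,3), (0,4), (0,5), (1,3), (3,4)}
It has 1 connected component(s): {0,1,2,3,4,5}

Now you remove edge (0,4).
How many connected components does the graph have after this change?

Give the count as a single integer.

Initial component count: 1
Remove (0,4): not a bridge. Count unchanged: 1.
  After removal, components: {0,1,2,3,4,5}
New component count: 1

Answer: 1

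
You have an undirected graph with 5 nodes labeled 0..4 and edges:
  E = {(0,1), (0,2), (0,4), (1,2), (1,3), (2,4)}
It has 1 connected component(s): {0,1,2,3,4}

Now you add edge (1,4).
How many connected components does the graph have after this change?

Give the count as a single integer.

Initial component count: 1
Add (1,4): endpoints already in same component. Count unchanged: 1.
New component count: 1

Answer: 1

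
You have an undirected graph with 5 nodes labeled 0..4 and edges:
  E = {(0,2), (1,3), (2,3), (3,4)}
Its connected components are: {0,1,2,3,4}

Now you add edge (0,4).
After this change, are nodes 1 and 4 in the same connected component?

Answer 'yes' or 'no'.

Initial components: {0,1,2,3,4}
Adding edge (0,4): both already in same component {0,1,2,3,4}. No change.
New components: {0,1,2,3,4}
Are 1 and 4 in the same component? yes

Answer: yes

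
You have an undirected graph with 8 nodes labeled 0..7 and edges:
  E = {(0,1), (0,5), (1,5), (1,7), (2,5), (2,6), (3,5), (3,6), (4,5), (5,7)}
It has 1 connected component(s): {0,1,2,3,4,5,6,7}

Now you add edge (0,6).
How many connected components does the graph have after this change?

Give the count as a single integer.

Initial component count: 1
Add (0,6): endpoints already in same component. Count unchanged: 1.
New component count: 1

Answer: 1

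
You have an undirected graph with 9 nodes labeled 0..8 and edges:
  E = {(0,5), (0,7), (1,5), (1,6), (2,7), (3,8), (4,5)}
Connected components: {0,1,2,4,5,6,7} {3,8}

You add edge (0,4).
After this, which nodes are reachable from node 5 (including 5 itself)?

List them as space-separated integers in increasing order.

Before: nodes reachable from 5: {0,1,2,4,5,6,7}
Adding (0,4): both endpoints already in same component. Reachability from 5 unchanged.
After: nodes reachable from 5: {0,1,2,4,5,6,7}

Answer: 0 1 2 4 5 6 7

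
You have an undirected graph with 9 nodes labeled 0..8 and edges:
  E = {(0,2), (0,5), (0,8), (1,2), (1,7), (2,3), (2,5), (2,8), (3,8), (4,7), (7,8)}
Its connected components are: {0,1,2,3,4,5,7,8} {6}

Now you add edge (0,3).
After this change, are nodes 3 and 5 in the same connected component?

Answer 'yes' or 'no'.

Initial components: {0,1,2,3,4,5,7,8} {6}
Adding edge (0,3): both already in same component {0,1,2,3,4,5,7,8}. No change.
New components: {0,1,2,3,4,5,7,8} {6}
Are 3 and 5 in the same component? yes

Answer: yes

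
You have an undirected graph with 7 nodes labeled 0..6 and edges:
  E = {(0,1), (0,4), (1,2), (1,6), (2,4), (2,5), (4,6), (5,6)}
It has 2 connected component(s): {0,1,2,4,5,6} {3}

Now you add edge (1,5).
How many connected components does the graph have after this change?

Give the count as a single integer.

Answer: 2

Derivation:
Initial component count: 2
Add (1,5): endpoints already in same component. Count unchanged: 2.
New component count: 2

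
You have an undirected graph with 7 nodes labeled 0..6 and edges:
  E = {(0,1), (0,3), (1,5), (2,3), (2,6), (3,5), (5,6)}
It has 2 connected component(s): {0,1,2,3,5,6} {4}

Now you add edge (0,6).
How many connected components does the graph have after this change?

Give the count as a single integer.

Initial component count: 2
Add (0,6): endpoints already in same component. Count unchanged: 2.
New component count: 2

Answer: 2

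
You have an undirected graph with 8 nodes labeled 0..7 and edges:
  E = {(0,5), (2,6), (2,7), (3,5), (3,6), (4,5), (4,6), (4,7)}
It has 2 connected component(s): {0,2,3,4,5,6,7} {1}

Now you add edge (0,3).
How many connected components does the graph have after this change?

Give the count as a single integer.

Answer: 2

Derivation:
Initial component count: 2
Add (0,3): endpoints already in same component. Count unchanged: 2.
New component count: 2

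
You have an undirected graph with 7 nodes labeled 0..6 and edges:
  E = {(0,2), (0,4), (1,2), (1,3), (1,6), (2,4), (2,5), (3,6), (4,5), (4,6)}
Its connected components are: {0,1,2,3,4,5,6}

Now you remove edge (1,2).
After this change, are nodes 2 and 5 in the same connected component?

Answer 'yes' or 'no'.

Answer: yes

Derivation:
Initial components: {0,1,2,3,4,5,6}
Removing edge (1,2): not a bridge — component count unchanged at 1.
New components: {0,1,2,3,4,5,6}
Are 2 and 5 in the same component? yes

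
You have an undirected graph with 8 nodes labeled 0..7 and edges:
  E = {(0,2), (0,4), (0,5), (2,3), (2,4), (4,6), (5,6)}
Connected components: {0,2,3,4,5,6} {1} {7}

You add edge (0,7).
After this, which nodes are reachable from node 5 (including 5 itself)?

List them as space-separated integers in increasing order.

Before: nodes reachable from 5: {0,2,3,4,5,6}
Adding (0,7): merges 5's component with another. Reachability grows.
After: nodes reachable from 5: {0,2,3,4,5,6,7}

Answer: 0 2 3 4 5 6 7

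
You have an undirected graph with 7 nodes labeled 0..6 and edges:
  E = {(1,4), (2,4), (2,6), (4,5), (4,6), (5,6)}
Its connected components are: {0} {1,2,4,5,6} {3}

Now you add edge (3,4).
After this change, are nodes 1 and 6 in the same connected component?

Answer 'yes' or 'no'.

Initial components: {0} {1,2,4,5,6} {3}
Adding edge (3,4): merges {3} and {1,2,4,5,6}.
New components: {0} {1,2,3,4,5,6}
Are 1 and 6 in the same component? yes

Answer: yes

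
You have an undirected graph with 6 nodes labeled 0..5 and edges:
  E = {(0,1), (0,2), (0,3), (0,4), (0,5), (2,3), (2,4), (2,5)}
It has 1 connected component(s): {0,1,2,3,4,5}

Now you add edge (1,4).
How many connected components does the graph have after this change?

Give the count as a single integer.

Answer: 1

Derivation:
Initial component count: 1
Add (1,4): endpoints already in same component. Count unchanged: 1.
New component count: 1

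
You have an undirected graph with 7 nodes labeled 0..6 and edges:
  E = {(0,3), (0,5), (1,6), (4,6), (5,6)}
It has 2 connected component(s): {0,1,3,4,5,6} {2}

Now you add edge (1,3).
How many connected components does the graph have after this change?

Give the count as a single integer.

Answer: 2

Derivation:
Initial component count: 2
Add (1,3): endpoints already in same component. Count unchanged: 2.
New component count: 2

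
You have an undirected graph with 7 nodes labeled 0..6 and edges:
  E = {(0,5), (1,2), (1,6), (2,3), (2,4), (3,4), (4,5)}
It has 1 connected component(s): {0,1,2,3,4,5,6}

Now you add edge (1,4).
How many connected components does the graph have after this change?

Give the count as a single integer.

Answer: 1

Derivation:
Initial component count: 1
Add (1,4): endpoints already in same component. Count unchanged: 1.
New component count: 1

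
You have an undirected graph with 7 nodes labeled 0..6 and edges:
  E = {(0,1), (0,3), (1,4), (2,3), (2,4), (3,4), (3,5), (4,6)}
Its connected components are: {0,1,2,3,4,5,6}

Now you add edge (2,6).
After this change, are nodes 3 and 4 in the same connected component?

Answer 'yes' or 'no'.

Initial components: {0,1,2,3,4,5,6}
Adding edge (2,6): both already in same component {0,1,2,3,4,5,6}. No change.
New components: {0,1,2,3,4,5,6}
Are 3 and 4 in the same component? yes

Answer: yes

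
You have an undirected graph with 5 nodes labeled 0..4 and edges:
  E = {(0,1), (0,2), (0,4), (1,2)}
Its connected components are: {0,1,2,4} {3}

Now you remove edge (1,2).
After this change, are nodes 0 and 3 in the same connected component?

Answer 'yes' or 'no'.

Initial components: {0,1,2,4} {3}
Removing edge (1,2): not a bridge — component count unchanged at 2.
New components: {0,1,2,4} {3}
Are 0 and 3 in the same component? no

Answer: no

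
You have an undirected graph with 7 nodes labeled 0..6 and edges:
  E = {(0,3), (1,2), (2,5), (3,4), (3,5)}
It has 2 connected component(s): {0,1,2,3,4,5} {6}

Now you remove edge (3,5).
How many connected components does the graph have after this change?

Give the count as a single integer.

Initial component count: 2
Remove (3,5): it was a bridge. Count increases: 2 -> 3.
  After removal, components: {0,3,4} {1,2,5} {6}
New component count: 3

Answer: 3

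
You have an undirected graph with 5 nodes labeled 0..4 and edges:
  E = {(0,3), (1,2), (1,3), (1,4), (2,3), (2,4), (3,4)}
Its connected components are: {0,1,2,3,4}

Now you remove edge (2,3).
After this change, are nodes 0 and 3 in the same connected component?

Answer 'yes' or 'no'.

Answer: yes

Derivation:
Initial components: {0,1,2,3,4}
Removing edge (2,3): not a bridge — component count unchanged at 1.
New components: {0,1,2,3,4}
Are 0 and 3 in the same component? yes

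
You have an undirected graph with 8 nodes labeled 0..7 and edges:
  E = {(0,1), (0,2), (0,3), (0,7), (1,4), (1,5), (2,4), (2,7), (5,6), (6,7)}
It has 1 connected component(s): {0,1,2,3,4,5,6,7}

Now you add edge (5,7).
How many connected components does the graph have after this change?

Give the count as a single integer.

Answer: 1

Derivation:
Initial component count: 1
Add (5,7): endpoints already in same component. Count unchanged: 1.
New component count: 1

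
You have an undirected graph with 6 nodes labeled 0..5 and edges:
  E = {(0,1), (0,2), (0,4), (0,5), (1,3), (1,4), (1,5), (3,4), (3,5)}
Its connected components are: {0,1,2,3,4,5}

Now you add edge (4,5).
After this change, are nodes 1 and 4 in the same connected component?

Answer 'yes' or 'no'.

Answer: yes

Derivation:
Initial components: {0,1,2,3,4,5}
Adding edge (4,5): both already in same component {0,1,2,3,4,5}. No change.
New components: {0,1,2,3,4,5}
Are 1 and 4 in the same component? yes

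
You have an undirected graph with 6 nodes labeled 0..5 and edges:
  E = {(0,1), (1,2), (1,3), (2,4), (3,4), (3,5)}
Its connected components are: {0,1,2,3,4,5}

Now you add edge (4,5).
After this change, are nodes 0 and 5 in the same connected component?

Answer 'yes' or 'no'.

Answer: yes

Derivation:
Initial components: {0,1,2,3,4,5}
Adding edge (4,5): both already in same component {0,1,2,3,4,5}. No change.
New components: {0,1,2,3,4,5}
Are 0 and 5 in the same component? yes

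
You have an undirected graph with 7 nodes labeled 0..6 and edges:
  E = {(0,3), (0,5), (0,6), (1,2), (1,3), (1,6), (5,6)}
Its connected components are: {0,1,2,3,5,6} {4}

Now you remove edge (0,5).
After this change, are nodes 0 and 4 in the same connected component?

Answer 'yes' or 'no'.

Initial components: {0,1,2,3,5,6} {4}
Removing edge (0,5): not a bridge — component count unchanged at 2.
New components: {0,1,2,3,5,6} {4}
Are 0 and 4 in the same component? no

Answer: no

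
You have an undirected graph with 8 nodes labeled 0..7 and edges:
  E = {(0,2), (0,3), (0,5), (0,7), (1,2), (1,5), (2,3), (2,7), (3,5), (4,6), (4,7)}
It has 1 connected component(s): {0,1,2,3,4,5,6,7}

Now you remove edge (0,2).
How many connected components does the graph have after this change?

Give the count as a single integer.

Answer: 1

Derivation:
Initial component count: 1
Remove (0,2): not a bridge. Count unchanged: 1.
  After removal, components: {0,1,2,3,4,5,6,7}
New component count: 1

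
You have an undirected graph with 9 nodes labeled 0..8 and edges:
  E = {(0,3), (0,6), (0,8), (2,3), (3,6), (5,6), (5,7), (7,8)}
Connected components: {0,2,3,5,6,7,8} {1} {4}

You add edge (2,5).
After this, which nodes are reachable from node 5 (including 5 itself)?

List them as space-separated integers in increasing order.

Before: nodes reachable from 5: {0,2,3,5,6,7,8}
Adding (2,5): both endpoints already in same component. Reachability from 5 unchanged.
After: nodes reachable from 5: {0,2,3,5,6,7,8}

Answer: 0 2 3 5 6 7 8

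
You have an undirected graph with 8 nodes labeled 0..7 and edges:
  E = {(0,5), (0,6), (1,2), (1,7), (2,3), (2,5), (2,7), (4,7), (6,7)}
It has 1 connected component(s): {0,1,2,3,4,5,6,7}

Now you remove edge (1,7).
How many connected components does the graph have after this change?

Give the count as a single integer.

Initial component count: 1
Remove (1,7): not a bridge. Count unchanged: 1.
  After removal, components: {0,1,2,3,4,5,6,7}
New component count: 1

Answer: 1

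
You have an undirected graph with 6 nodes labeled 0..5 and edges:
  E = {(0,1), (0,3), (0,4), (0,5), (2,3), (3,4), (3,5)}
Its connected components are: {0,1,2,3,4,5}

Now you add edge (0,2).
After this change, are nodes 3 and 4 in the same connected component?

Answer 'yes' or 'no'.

Initial components: {0,1,2,3,4,5}
Adding edge (0,2): both already in same component {0,1,2,3,4,5}. No change.
New components: {0,1,2,3,4,5}
Are 3 and 4 in the same component? yes

Answer: yes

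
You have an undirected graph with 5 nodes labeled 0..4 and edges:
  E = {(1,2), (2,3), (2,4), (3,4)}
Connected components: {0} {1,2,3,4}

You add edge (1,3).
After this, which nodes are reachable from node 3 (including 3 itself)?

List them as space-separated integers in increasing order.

Before: nodes reachable from 3: {1,2,3,4}
Adding (1,3): both endpoints already in same component. Reachability from 3 unchanged.
After: nodes reachable from 3: {1,2,3,4}

Answer: 1 2 3 4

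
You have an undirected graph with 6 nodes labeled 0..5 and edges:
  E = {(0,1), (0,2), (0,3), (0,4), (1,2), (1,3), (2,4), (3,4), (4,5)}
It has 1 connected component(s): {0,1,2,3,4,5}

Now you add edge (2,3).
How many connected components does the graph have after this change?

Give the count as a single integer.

Answer: 1

Derivation:
Initial component count: 1
Add (2,3): endpoints already in same component. Count unchanged: 1.
New component count: 1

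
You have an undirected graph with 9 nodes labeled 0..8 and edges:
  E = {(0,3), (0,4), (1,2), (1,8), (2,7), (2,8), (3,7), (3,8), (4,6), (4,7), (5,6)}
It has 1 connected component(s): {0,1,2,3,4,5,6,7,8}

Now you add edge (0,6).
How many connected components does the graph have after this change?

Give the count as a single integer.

Answer: 1

Derivation:
Initial component count: 1
Add (0,6): endpoints already in same component. Count unchanged: 1.
New component count: 1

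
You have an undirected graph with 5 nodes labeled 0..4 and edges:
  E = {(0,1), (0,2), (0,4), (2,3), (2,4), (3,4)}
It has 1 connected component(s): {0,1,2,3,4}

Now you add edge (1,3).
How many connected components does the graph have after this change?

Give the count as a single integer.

Initial component count: 1
Add (1,3): endpoints already in same component. Count unchanged: 1.
New component count: 1

Answer: 1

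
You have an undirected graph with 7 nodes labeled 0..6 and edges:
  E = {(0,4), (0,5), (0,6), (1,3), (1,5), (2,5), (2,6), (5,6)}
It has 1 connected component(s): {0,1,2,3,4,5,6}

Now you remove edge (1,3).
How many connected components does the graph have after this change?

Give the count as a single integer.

Initial component count: 1
Remove (1,3): it was a bridge. Count increases: 1 -> 2.
  After removal, components: {0,1,2,4,5,6} {3}
New component count: 2

Answer: 2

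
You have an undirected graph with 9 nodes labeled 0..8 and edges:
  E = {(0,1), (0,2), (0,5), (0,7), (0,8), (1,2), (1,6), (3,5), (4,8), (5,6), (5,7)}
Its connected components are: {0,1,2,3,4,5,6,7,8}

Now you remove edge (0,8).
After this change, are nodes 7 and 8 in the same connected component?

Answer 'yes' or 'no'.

Initial components: {0,1,2,3,4,5,6,7,8}
Removing edge (0,8): it was a bridge — component count 1 -> 2.
New components: {0,1,2,3,5,6,7} {4,8}
Are 7 and 8 in the same component? no

Answer: no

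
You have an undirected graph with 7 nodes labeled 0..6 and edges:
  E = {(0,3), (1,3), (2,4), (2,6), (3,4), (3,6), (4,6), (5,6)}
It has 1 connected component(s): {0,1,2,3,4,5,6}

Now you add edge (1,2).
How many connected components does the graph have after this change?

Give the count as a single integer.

Initial component count: 1
Add (1,2): endpoints already in same component. Count unchanged: 1.
New component count: 1

Answer: 1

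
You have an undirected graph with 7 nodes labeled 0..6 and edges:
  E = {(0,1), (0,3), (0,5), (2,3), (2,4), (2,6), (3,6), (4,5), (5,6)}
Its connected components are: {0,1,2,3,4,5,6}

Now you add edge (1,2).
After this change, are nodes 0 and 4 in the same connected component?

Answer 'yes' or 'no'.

Answer: yes

Derivation:
Initial components: {0,1,2,3,4,5,6}
Adding edge (1,2): both already in same component {0,1,2,3,4,5,6}. No change.
New components: {0,1,2,3,4,5,6}
Are 0 and 4 in the same component? yes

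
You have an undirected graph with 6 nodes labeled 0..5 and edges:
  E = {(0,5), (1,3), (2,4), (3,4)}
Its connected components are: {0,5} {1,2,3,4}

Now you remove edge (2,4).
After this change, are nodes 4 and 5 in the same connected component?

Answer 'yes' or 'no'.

Answer: no

Derivation:
Initial components: {0,5} {1,2,3,4}
Removing edge (2,4): it was a bridge — component count 2 -> 3.
New components: {0,5} {1,3,4} {2}
Are 4 and 5 in the same component? no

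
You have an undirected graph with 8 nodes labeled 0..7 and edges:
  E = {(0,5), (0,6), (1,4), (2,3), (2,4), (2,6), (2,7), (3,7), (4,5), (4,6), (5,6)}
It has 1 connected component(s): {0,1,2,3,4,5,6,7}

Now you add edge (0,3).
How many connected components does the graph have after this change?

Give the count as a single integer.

Answer: 1

Derivation:
Initial component count: 1
Add (0,3): endpoints already in same component. Count unchanged: 1.
New component count: 1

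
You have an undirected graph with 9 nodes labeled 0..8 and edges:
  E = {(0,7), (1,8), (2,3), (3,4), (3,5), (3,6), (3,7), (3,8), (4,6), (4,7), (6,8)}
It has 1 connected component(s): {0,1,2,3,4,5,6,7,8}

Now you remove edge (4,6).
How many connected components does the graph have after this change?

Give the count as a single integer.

Answer: 1

Derivation:
Initial component count: 1
Remove (4,6): not a bridge. Count unchanged: 1.
  After removal, components: {0,1,2,3,4,5,6,7,8}
New component count: 1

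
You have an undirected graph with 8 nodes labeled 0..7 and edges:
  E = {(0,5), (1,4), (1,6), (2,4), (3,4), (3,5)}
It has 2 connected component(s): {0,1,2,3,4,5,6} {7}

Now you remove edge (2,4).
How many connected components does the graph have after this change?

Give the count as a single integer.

Answer: 3

Derivation:
Initial component count: 2
Remove (2,4): it was a bridge. Count increases: 2 -> 3.
  After removal, components: {0,1,3,4,5,6} {2} {7}
New component count: 3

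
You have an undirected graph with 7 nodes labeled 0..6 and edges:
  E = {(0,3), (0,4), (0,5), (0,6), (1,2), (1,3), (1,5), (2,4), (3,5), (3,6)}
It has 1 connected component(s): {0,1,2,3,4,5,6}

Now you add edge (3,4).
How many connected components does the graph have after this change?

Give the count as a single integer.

Initial component count: 1
Add (3,4): endpoints already in same component. Count unchanged: 1.
New component count: 1

Answer: 1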